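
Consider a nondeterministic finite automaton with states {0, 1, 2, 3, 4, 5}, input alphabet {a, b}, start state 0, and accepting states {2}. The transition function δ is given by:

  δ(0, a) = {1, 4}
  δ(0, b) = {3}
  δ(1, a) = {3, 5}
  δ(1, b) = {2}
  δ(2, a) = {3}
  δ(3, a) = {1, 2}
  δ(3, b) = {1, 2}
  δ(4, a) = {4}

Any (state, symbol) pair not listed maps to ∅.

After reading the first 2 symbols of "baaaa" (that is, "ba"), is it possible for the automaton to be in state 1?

Yes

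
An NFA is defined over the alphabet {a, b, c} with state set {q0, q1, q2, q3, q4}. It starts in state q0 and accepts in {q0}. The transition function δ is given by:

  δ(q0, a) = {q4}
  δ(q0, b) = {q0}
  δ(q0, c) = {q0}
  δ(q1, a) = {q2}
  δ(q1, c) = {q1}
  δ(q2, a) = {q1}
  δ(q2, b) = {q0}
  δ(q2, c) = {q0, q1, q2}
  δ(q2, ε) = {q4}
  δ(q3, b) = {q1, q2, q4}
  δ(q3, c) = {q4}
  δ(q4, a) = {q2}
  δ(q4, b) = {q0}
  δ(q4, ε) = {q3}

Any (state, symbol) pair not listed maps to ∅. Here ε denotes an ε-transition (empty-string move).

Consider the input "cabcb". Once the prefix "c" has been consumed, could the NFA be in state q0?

Yes

Start in {q0}.
Read 'c': {q0} → {q0}.
State q0 is in {q0}.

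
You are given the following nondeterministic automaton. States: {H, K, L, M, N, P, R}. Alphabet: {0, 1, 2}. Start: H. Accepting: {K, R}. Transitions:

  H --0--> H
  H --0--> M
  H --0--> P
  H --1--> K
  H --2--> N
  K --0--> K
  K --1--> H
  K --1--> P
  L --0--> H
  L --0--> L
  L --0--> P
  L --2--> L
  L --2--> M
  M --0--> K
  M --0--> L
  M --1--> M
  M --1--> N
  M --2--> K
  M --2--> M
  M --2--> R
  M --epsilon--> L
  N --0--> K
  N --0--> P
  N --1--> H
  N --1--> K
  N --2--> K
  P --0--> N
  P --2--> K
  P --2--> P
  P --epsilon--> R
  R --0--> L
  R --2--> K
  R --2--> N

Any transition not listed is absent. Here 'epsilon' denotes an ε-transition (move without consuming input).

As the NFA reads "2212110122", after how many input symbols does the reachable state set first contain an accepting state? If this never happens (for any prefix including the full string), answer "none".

2

Start in {H}.
Read '2': {H} → {N}.
Read '2': {N} → {K}.
None of the earlier sets intersect F, but {K} does.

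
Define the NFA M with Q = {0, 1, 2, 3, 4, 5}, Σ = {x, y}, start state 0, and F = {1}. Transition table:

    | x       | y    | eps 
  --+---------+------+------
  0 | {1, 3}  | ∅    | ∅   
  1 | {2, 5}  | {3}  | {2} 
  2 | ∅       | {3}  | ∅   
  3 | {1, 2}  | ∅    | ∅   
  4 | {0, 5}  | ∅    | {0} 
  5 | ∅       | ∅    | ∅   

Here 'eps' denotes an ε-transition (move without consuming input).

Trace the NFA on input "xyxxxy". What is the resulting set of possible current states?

Start in {0}.
Read 'x': {0} → {1, 2, 3}.
Read 'y': {1, 2, 3} → {3}.
Read 'x': {3} → {1, 2}.
Read 'x': {1, 2} → {2, 5}.
Read 'x': {2, 5} → ∅.
The set is empty and remains empty for the remaining 1 symbol.

∅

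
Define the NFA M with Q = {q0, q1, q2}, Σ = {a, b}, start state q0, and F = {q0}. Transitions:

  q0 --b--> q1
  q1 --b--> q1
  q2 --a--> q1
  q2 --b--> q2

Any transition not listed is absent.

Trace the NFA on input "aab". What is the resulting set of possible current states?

Start in {q0}.
Read 'a': q0→∅; now ∅.
The set is empty and remains empty for the remaining 2 symbols.

∅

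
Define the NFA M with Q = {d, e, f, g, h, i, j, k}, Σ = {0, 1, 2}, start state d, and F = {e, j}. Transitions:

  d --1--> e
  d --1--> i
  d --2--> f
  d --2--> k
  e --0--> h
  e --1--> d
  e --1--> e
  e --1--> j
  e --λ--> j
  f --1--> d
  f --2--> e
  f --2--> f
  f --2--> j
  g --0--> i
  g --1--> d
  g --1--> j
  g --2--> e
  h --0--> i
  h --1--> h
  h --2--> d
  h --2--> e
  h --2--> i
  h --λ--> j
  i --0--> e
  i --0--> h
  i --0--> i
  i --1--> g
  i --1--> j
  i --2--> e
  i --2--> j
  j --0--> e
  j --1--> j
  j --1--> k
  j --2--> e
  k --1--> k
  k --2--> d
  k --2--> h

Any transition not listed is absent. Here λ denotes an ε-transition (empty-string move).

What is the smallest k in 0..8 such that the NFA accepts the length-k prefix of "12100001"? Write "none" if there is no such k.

Start in {d}.
Read '1': {d} → {e, i, j}.
None of the earlier sets intersect F, but {e, i, j} does.

1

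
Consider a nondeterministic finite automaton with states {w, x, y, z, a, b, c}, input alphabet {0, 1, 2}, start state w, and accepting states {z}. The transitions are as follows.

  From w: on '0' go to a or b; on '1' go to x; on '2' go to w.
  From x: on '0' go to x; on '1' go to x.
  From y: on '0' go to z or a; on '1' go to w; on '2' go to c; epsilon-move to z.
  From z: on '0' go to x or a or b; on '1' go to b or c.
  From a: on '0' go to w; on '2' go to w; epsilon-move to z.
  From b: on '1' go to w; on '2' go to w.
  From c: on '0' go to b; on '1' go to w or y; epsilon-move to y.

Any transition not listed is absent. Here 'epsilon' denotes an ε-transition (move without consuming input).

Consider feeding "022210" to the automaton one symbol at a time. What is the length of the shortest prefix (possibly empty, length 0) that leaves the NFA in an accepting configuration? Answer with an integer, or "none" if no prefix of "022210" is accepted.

Start in {w}.
Read '0': w→{a, b}; union {a, b}; ε-closure = {z, a, b}.
None of the earlier sets intersect F, but {z, a, b} does.

1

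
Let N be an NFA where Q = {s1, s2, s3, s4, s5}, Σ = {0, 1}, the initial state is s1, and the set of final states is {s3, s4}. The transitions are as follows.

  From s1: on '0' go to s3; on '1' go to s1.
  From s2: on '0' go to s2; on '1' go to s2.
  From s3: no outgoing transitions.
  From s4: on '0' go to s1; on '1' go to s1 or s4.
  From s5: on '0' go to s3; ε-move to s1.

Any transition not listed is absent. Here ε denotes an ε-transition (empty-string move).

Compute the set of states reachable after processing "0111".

Start in {s1}.
Read '0': {s1} → {s3}.
Read '1': {s3} → ∅.
The set is empty and remains empty for the remaining 2 symbols.

∅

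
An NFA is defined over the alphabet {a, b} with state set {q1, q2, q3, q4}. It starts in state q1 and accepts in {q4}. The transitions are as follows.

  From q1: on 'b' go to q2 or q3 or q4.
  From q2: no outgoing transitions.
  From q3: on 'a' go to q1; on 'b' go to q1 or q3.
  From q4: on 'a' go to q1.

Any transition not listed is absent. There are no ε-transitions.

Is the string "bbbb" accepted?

Start in {q1}.
Read 'b': {q1} → {q2, q3, q4}.
Read 'b': {q2, q3, q4} → {q1, q3}.
Read 'b': {q1, q3} → {q1, q2, q3, q4}.
Read 'b': {q1, q2, q3, q4} → {q1, q2, q3, q4}.
The final set {q1, q2, q3, q4} contains the accepting state q4.

Yes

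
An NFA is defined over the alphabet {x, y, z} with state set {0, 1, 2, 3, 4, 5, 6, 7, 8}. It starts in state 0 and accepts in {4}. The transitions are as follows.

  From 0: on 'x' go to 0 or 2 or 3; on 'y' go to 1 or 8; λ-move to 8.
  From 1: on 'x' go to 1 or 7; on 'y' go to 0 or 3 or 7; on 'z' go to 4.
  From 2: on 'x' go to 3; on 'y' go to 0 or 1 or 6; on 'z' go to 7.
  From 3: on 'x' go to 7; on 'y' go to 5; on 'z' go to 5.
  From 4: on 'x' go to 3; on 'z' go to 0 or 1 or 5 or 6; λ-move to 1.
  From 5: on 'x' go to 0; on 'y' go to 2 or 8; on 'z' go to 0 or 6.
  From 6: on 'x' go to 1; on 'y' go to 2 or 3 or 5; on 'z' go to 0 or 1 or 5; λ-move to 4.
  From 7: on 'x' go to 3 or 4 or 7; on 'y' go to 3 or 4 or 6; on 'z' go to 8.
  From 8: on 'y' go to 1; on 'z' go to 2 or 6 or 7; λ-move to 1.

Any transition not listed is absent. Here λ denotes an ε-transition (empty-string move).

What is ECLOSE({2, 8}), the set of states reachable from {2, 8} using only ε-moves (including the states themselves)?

{1, 2, 8}

Begin with {2, 8}.
ε-move 8 → 1; add 1.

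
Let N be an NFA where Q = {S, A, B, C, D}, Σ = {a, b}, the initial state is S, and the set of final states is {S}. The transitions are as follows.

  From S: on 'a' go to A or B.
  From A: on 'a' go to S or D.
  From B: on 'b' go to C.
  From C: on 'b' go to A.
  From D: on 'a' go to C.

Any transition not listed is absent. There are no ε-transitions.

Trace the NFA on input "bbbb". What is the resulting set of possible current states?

Start in {S}.
Read 'b': S→∅; now ∅.
The set is empty and remains empty for the remaining 3 symbols.

∅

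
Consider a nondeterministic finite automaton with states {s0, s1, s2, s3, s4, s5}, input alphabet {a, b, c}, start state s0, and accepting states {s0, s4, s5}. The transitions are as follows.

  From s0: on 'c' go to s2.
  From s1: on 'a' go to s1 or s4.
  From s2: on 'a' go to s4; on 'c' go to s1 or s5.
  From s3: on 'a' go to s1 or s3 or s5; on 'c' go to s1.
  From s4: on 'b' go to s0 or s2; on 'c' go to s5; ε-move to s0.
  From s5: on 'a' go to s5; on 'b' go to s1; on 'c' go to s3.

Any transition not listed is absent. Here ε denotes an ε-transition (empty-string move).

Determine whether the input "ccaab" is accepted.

Yes

Start in {s0}.
Read 'c': s0→{s2}; now {s2}.
Read 'c': s2→{s1, s5}; now {s1, s5}.
Read 'a': s1→{s1, s4}, s5→{s5}; union {s1, s4, s5}; ε-closure = {s0, s1, s4, s5}.
Read 'a': s0→∅, s1→{s1, s4}, s4→∅, s5→{s5}; union {s1, s4, s5}; ε-closure = {s0, s1, s4, s5}.
Read 'b': s0→∅, s1→∅, s4→{s0, s2}, s5→{s1}; now {s0, s1, s2}.
The final set {s0, s1, s2} contains the accepting state s0.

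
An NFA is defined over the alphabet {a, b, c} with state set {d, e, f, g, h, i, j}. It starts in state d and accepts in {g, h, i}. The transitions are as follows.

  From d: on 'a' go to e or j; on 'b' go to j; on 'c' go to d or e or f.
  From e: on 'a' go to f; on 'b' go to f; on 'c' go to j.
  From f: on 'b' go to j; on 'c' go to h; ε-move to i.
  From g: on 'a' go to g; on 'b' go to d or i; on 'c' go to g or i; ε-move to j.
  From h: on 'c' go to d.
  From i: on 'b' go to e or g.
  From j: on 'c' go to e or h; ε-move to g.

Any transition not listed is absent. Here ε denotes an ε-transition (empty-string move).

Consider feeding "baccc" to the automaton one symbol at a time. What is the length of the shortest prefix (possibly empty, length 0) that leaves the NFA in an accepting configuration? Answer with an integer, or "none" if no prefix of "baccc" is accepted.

1

Start in {d}.
Read 'b': d→{j}; union {j}; ε-closure = {g, j}.
None of the earlier sets intersect F, but {g, j} does.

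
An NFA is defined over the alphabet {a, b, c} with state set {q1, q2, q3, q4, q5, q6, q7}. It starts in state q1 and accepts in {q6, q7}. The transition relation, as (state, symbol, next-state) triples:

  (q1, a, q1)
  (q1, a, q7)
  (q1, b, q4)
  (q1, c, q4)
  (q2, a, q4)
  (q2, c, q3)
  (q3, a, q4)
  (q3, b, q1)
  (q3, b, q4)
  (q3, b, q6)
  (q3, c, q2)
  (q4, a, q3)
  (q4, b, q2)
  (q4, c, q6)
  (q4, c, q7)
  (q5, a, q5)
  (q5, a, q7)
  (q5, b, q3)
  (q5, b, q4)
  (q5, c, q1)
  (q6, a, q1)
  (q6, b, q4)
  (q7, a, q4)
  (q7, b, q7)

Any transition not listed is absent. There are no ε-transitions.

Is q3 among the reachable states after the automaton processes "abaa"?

Yes

Start in {q1}.
Read 'a': q1→{q1, q7}; now {q1, q7}.
Read 'b': q1→{q4}, q7→{q7}; now {q4, q7}.
Read 'a': q4→{q3}, q7→{q4}; now {q3, q4}.
Read 'a': q3→{q4}, q4→{q3}; now {q3, q4}.
State q3 is in {q3, q4}.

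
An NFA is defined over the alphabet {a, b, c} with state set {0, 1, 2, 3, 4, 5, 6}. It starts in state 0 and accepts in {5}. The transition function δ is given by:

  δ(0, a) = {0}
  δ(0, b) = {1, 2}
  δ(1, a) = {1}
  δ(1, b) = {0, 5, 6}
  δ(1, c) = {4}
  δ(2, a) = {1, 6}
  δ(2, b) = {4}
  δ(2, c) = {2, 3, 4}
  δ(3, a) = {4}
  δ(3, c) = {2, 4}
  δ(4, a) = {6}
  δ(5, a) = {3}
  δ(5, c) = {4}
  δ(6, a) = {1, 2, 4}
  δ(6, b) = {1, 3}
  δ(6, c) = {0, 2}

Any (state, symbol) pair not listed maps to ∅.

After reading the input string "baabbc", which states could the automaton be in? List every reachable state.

{2, 3, 4}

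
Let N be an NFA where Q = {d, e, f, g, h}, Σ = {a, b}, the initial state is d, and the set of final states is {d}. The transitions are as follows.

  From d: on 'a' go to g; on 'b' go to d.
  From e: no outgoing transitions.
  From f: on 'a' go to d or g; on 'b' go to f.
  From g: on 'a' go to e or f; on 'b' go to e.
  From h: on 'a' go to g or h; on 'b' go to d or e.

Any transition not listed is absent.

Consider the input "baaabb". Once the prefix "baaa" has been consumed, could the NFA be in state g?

Start in {d}.
Read 'b': {d} → {d}.
Read 'a': {d} → {g}.
Read 'a': {g} → {e, f}.
Read 'a': {e, f} → {d, g}.
State g is in {d, g}.

Yes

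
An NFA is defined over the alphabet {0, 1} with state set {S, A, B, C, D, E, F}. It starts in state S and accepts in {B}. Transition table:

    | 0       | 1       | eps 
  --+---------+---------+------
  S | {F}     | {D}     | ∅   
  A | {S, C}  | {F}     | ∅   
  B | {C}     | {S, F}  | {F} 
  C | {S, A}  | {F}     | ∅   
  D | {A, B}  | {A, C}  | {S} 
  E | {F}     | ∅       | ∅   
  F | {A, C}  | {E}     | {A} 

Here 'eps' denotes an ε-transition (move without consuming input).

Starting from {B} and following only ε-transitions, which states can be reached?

Begin with {B}.
ε-move B → F; add F.
ε-move F → A; add A.

{A, B, F}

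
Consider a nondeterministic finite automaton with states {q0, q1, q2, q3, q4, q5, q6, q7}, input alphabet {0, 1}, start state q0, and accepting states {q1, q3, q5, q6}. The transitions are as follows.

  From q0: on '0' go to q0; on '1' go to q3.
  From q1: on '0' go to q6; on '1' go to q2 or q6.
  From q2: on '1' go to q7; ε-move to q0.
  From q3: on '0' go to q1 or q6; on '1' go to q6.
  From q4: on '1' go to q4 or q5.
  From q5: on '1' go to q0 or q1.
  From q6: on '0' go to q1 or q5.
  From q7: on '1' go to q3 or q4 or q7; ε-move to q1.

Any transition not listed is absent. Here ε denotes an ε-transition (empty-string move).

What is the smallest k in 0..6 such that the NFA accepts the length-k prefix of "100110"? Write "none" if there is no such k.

Start in {q0}.
Read '1': {q0} → {q3}.
None of the earlier sets intersect F, but {q3} does.

1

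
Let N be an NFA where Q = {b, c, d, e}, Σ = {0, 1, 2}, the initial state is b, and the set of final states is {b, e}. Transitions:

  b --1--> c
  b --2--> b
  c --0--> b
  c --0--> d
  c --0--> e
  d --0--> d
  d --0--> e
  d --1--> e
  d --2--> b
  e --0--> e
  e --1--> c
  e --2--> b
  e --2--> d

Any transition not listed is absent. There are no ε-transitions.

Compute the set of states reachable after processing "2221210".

∅

Start in {b}.
Read '2': b→{b}; now {b}.
Read '2': b→{b}; now {b}.
Read '2': b→{b}; now {b}.
Read '1': b→{c}; now {c}.
Read '2': c→∅; now ∅.
The set is empty and remains empty for the remaining 2 symbols.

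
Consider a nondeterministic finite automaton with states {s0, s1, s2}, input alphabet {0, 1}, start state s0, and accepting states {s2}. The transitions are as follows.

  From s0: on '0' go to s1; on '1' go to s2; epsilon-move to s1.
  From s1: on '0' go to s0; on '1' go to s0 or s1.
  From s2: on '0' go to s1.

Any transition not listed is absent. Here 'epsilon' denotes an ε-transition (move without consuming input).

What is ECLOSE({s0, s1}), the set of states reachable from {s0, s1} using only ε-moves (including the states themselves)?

Begin with {s0, s1}.
No ε-moves leave this set, so the closure equals the set itself.

{s0, s1}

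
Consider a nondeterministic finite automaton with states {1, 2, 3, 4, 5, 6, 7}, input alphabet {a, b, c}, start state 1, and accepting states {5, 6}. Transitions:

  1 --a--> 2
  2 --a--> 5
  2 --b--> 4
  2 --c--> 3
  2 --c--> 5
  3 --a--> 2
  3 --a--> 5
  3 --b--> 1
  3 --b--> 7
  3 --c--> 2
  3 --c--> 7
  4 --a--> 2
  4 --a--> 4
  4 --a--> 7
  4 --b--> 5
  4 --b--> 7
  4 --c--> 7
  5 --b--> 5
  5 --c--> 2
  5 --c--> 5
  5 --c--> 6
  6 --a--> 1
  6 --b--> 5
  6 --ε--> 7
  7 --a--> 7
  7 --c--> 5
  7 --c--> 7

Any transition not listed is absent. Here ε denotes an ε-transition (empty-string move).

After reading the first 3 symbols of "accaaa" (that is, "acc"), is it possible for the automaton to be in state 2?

Start in {1}.
Read 'a': {1} → {2}.
Read 'c': {2} → {3, 5}.
Read 'c': {3, 5} → {2, 5, 6, 7}.
State 2 is in {2, 5, 6, 7}.

Yes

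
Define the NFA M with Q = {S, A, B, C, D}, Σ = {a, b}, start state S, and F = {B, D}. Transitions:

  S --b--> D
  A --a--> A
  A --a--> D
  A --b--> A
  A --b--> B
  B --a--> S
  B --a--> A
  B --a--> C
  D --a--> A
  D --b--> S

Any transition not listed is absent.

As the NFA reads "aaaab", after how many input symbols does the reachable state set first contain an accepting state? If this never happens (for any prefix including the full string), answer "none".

Start in {S}.
Read 'a': {S} → ∅.
The set is empty and remains empty for the remaining 4 symbols.
No reachable set along the way intersects F.

none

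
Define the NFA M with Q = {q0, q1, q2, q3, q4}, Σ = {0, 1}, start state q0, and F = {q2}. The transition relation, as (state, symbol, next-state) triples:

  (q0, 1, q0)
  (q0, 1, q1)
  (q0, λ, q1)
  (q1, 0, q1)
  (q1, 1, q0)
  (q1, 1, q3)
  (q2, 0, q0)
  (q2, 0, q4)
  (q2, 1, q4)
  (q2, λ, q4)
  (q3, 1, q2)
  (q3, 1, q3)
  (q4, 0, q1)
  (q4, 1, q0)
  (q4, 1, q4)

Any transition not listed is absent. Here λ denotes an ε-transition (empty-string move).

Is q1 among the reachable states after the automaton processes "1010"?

Start: ε-closure({q0}) = {q0, q1}.
Read '1': q0→{q0, q1}, q1→{q0, q3}; now {q0, q1, q3}.
Read '0': q0→∅, q1→{q1}, q3→∅; now {q1}.
Read '1': q1→{q0, q3}; union {q0, q3}; ε-closure = {q0, q1, q3}.
Read '0': q0→∅, q1→{q1}, q3→∅; now {q1}.
State q1 is in {q1}.

Yes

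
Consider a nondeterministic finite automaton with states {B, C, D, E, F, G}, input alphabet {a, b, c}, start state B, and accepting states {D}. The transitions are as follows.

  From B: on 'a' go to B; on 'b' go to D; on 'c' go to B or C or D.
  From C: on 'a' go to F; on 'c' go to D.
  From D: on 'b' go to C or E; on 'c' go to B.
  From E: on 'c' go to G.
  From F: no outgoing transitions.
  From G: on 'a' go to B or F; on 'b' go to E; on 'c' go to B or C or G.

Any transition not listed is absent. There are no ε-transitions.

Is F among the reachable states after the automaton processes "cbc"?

No

Start in {B}.
Read 'c': {B} → {B, C, D}.
Read 'b': {B, C, D} → {C, D, E}.
Read 'c': {C, D, E} → {B, D, G}.
State F is not in {B, D, G}.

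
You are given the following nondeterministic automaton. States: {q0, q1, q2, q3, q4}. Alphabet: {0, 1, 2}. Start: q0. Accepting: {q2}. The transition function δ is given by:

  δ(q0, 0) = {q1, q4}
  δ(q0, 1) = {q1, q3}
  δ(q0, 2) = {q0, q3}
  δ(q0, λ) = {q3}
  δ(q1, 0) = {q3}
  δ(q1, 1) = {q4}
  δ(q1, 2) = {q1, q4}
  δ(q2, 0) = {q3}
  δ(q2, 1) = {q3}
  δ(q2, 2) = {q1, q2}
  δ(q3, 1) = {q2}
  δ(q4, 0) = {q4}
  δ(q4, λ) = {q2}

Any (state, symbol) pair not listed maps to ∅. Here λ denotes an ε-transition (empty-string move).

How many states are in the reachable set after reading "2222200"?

3

Start: ε-closure({q0}) = {q0, q3}.
Read '2': q0→{q0, q3}, q3→∅; now {q0, q3}.
Read '2': q0→{q0, q3}, q3→∅; now {q0, q3}.
Read '2': q0→{q0, q3}, q3→∅; now {q0, q3}.
Read '2': q0→{q0, q3}, q3→∅; now {q0, q3}.
Read '2': q0→{q0, q3}, q3→∅; now {q0, q3}.
Read '0': q0→{q1, q4}, q3→∅; union {q1, q4}; ε-closure = {q1, q2, q4}.
Read '0': q1→{q3}, q2→{q3}, q4→{q4}; union {q3, q4}; ε-closure = {q2, q3, q4}.
That set has 3 states.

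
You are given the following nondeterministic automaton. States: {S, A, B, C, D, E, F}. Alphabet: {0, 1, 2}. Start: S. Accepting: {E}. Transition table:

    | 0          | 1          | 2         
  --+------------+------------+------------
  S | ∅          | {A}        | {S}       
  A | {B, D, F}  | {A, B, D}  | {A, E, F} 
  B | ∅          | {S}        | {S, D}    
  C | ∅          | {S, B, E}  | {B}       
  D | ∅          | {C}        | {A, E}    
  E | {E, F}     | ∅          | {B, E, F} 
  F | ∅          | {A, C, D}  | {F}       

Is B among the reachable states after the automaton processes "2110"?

Start in {S}.
Read '2': S→{S}; now {S}.
Read '1': S→{A}; now {A}.
Read '1': A→{A, B, D}; now {A, B, D}.
Read '0': A→{B, D, F}, B→∅, D→∅; now {B, D, F}.
State B is in {B, D, F}.

Yes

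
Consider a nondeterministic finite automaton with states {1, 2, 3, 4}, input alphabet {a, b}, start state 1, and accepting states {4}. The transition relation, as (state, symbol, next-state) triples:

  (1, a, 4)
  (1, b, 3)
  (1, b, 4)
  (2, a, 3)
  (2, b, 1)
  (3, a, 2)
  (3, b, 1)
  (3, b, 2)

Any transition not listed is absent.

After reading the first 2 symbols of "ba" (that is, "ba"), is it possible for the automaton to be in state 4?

Start in {1}.
Read 'b': {1} → {3, 4}.
Read 'a': {3, 4} → {2}.
State 4 is not in {2}.

No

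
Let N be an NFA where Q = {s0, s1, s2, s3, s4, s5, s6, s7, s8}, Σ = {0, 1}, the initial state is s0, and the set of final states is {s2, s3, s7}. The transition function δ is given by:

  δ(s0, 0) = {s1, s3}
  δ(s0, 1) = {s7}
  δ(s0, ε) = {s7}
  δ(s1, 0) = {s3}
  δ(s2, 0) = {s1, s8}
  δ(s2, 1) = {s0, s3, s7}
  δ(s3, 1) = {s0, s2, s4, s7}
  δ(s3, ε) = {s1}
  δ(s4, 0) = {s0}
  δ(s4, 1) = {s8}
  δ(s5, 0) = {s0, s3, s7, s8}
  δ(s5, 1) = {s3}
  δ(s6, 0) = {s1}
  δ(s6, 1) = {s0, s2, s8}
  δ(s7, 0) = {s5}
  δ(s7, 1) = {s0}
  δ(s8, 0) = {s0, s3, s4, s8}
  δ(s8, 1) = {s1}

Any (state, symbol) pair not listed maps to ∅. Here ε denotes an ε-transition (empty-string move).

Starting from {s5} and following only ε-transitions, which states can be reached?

Begin with {s5}.
No ε-moves leave this set, so the closure equals the set itself.

{s5}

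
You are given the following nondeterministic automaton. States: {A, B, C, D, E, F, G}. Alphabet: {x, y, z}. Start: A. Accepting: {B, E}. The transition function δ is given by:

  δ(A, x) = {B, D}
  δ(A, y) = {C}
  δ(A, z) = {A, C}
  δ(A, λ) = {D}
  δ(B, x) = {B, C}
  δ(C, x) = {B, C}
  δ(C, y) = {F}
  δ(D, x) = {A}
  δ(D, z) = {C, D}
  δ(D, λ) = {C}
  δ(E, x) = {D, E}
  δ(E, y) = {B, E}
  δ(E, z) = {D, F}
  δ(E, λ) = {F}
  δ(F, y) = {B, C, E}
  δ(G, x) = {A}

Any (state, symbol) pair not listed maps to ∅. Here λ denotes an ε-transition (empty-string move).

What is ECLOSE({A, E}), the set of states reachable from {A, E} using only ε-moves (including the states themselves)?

{A, C, D, E, F}

Begin with {A, E}.
ε-move A → D; add D.
ε-move D → C; add C.
ε-move E → F; add F.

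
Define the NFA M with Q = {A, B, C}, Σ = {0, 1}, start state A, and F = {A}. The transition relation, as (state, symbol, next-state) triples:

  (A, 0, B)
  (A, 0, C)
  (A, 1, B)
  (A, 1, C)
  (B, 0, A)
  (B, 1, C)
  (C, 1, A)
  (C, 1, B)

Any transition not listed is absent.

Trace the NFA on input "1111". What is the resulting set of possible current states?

Start in {A}.
Read '1': {A} → {B, C}.
Read '1': {B, C} → {A, B, C}.
Read '1': {A, B, C} → {A, B, C}.
Read '1': {A, B, C} → {A, B, C}.

{A, B, C}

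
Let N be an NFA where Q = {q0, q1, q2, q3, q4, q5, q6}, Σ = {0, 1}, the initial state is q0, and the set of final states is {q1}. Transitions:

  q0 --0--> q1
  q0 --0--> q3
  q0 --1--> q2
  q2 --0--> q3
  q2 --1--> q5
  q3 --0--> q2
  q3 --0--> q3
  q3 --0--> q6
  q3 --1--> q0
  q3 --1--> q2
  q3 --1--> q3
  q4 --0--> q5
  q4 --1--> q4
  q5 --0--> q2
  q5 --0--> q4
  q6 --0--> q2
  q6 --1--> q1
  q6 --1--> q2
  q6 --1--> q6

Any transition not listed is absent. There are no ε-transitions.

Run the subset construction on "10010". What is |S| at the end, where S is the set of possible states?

5

Start in {q0}.
Read '1': {q0} → {q2}.
Read '0': {q2} → {q3}.
Read '0': {q3} → {q2, q3, q6}.
Read '1': {q2, q3, q6} → {q0, q1, q2, q3, q5, q6}.
Read '0': {q0, q1, q2, q3, q5, q6} → {q1, q2, q3, q4, q6}.
That set has 5 states.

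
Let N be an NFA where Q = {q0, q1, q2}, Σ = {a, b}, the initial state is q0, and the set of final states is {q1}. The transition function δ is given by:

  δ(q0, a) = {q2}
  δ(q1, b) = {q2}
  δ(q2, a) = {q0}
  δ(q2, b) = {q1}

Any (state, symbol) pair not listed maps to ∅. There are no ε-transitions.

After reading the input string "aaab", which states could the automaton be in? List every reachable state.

Start in {q0}.
Read 'a': q0→{q2}; now {q2}.
Read 'a': q2→{q0}; now {q0}.
Read 'a': q0→{q2}; now {q2}.
Read 'b': q2→{q1}; now {q1}.

{q1}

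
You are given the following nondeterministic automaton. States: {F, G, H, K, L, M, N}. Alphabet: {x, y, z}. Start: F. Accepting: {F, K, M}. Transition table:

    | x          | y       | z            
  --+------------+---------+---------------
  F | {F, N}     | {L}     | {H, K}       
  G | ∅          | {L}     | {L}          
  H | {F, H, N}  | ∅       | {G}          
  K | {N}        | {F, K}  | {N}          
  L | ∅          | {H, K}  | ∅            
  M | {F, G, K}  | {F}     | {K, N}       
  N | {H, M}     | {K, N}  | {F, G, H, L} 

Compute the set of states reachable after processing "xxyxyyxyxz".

{F, G, H, K, L, N}

Start in {F}.
Read 'x': F→{F, N}; now {F, N}.
Read 'x': F→{F, N}, N→{H, M}; now {F, H, M, N}.
Read 'y': F→{L}, H→∅, M→{F}, N→{K, N}; now {F, K, L, N}.
Read 'x': F→{F, N}, K→{N}, L→∅, N→{H, M}; now {F, H, M, N}.
Read 'y': F→{L}, H→∅, M→{F}, N→{K, N}; now {F, K, L, N}.
Read 'y': F→{L}, K→{F, K}, L→{H, K}, N→{K, N}; now {F, H, K, L, N}.
Read 'x': F→{F, N}, H→{F, H, N}, K→{N}, L→∅, N→{H, M}; now {F, H, M, N}.
Read 'y': F→{L}, H→∅, M→{F}, N→{K, N}; now {F, K, L, N}.
Read 'x': F→{F, N}, K→{N}, L→∅, N→{H, M}; now {F, H, M, N}.
Read 'z': F→{H, K}, H→{G}, M→{K, N}, N→{F, G, H, L}; now {F, G, H, K, L, N}.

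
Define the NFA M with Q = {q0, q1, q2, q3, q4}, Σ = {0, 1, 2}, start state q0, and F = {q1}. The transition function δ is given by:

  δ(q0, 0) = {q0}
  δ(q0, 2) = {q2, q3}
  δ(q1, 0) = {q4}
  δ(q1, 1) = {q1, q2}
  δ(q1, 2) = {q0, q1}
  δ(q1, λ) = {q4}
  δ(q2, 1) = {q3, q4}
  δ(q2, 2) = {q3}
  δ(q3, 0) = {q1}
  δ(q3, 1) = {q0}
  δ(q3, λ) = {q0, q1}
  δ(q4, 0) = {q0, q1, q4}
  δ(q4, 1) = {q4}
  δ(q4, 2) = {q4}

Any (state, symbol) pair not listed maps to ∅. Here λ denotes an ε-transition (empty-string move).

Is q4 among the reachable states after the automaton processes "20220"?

Yes

Start in {q0}.
Read '2': q0→{q2, q3}; union {q2, q3}; ε-closure = {q0, q1, q2, q3, q4}.
Read '0': q0→{q0}, q1→{q4}, q2→∅, q3→{q1}, q4→{q0, q1, q4}; now {q0, q1, q4}.
Read '2': q0→{q2, q3}, q1→{q0, q1}, q4→{q4}; now {q0, q1, q2, q3, q4}.
Read '2': q0→{q2, q3}, q1→{q0, q1}, q2→{q3}, q3→∅, q4→{q4}; now {q0, q1, q2, q3, q4}.
Read '0': q0→{q0}, q1→{q4}, q2→∅, q3→{q1}, q4→{q0, q1, q4}; now {q0, q1, q4}.
State q4 is in {q0, q1, q4}.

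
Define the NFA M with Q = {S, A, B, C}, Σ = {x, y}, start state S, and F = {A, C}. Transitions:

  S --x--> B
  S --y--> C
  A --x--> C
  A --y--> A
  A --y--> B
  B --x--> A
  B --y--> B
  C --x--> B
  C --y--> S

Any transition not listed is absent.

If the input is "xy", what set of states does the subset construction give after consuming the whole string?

{B}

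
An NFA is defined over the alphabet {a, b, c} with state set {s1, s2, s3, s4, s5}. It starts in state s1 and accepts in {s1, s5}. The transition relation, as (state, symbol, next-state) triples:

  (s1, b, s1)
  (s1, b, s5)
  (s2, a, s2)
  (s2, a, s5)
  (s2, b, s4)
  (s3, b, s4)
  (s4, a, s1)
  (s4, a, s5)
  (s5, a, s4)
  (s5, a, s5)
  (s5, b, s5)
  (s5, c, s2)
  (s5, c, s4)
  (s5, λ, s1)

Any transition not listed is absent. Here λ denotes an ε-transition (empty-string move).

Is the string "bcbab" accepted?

Start in {s1}.
Read 'b': {s1} → {s1, s5}.
Read 'c': {s1, s5} → {s2, s4}.
Read 'b': {s2, s4} → {s4}.
Read 'a': {s4} → {s1, s5}.
Read 'b': {s1, s5} → {s1, s5}.
The final set {s1, s5} contains the accepting states s1, s5.

Yes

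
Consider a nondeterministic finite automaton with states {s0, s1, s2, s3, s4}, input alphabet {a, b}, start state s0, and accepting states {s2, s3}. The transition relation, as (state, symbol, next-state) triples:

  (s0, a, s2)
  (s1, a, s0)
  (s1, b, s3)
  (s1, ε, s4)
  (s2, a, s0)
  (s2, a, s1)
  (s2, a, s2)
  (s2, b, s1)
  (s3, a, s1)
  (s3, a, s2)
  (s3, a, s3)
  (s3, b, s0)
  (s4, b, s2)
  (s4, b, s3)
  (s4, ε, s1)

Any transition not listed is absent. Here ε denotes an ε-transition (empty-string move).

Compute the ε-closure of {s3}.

Begin with {s3}.
No ε-moves leave this set, so the closure equals the set itself.

{s3}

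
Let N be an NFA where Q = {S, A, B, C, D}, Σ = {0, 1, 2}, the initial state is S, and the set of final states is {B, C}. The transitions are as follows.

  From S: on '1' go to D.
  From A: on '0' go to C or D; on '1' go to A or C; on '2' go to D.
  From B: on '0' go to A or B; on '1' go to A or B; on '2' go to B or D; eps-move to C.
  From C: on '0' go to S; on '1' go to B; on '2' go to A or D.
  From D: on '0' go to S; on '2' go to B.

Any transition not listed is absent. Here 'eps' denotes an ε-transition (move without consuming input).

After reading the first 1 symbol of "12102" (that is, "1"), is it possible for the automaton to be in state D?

Start in {S}.
Read '1': S→{D}; now {D}.
State D is in {D}.

Yes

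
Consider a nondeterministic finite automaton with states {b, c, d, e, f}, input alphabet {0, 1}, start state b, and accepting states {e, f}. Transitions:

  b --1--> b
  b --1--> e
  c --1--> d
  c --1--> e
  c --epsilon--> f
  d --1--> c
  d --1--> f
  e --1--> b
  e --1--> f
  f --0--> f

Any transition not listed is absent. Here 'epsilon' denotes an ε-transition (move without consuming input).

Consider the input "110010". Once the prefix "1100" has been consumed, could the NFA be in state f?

Start in {b}.
Read '1': b→{b, e}; now {b, e}.
Read '1': b→{b, e}, e→{b, f}; now {b, e, f}.
Read '0': b→∅, e→∅, f→{f}; now {f}.
Read '0': f→{f}; now {f}.
State f is in {f}.

Yes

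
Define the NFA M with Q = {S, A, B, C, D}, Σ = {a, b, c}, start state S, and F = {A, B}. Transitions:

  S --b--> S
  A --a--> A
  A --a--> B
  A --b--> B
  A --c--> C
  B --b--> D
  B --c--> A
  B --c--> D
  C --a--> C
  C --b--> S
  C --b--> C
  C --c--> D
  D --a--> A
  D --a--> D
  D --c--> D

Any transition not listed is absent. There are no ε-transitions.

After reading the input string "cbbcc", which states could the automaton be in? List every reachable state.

∅

Start in {S}.
Read 'c': {S} → ∅.
The set is empty and remains empty for the remaining 4 symbols.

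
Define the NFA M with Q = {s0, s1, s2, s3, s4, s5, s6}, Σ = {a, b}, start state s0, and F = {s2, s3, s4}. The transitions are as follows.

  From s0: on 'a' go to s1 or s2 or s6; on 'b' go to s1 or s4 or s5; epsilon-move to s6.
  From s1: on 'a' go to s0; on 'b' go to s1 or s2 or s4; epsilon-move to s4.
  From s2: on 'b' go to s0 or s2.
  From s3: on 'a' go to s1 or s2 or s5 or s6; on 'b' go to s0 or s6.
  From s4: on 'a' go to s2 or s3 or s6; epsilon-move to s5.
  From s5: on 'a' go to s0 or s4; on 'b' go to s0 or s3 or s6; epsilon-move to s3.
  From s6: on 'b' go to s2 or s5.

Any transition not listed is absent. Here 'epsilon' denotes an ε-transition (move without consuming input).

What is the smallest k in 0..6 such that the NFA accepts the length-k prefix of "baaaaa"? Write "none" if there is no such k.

Start: ε-closure({s0}) = {s0, s6}.
Read 'b': {s0, s6} → {s1, s2, s3, s4, s5}.
None of the earlier sets intersect F, but {s1, s2, s3, s4, s5} does.

1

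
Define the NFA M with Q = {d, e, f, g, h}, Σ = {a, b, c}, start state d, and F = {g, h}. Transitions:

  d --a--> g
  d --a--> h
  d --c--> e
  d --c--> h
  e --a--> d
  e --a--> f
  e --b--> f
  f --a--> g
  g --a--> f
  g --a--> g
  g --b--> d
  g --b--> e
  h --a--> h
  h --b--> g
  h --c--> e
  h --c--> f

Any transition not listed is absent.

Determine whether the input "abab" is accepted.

Yes

Start in {d}.
Read 'a': d→{g, h}; now {g, h}.
Read 'b': g→{d, e}, h→{g}; now {d, e, g}.
Read 'a': d→{g, h}, e→{d, f}, g→{f, g}; now {d, f, g, h}.
Read 'b': d→∅, f→∅, g→{d, e}, h→{g}; now {d, e, g}.
The final set {d, e, g} contains the accepting state g.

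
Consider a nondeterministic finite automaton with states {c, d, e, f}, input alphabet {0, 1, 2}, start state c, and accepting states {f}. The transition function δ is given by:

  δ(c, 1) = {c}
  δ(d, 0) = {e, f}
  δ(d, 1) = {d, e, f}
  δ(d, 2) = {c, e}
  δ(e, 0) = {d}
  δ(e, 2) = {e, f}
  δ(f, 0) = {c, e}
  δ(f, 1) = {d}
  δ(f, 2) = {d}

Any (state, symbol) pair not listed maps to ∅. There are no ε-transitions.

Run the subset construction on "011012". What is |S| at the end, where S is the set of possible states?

0

Start in {c}.
Read '0': c→∅; now ∅.
The set is empty and remains empty for the remaining 5 symbols.
That set has 0 states.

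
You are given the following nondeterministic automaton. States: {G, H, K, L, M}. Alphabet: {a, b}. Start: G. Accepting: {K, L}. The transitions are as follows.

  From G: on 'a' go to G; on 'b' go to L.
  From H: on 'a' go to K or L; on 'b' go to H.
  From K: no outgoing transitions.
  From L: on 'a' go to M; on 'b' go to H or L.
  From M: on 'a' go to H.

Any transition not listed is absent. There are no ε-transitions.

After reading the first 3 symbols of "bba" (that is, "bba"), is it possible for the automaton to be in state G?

No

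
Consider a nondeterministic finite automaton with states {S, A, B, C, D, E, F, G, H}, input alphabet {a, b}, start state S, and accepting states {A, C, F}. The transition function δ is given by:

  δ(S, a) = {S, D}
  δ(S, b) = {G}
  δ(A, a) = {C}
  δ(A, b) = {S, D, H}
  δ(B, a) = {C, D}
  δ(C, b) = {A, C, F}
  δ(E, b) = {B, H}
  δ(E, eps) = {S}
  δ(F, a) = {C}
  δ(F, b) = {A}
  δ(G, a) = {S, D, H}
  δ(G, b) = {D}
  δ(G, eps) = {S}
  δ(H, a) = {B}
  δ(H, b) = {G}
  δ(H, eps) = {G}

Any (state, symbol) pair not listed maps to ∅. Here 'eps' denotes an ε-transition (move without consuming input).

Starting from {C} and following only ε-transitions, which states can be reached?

{C}

Begin with {C}.
No ε-moves leave this set, so the closure equals the set itself.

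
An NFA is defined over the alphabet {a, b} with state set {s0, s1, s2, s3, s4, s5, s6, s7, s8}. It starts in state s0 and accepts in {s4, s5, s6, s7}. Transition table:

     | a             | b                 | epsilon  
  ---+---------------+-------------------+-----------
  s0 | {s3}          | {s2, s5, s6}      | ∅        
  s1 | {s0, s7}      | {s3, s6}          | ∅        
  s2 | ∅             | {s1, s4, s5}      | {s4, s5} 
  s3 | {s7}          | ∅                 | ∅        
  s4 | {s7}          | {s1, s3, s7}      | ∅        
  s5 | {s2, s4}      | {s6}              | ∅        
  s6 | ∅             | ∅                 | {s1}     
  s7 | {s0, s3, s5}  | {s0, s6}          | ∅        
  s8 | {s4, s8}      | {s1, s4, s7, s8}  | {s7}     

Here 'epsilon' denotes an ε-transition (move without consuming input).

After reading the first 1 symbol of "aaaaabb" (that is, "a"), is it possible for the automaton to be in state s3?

Start in {s0}.
Read 'a': s0→{s3}; now {s3}.
State s3 is in {s3}.

Yes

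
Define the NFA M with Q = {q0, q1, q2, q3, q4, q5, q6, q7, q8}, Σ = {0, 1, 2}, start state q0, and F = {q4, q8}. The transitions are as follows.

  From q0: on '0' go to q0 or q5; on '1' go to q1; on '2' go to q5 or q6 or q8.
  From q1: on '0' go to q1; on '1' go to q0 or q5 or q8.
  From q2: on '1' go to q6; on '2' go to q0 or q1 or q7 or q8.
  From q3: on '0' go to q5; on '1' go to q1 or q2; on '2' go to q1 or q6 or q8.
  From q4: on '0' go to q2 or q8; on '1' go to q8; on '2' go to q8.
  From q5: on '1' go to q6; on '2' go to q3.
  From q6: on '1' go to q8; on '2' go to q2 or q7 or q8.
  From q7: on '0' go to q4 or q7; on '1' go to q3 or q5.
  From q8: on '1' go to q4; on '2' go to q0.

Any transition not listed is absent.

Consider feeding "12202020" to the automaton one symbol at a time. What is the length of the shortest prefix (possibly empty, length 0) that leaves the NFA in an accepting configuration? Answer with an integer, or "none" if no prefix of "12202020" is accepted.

none

Start in {q0}.
Read '1': q0→{q1}; now {q1}.
Read '2': q1→∅; now ∅.
The set is empty and remains empty for the remaining 6 symbols.
No reachable set along the way intersects F.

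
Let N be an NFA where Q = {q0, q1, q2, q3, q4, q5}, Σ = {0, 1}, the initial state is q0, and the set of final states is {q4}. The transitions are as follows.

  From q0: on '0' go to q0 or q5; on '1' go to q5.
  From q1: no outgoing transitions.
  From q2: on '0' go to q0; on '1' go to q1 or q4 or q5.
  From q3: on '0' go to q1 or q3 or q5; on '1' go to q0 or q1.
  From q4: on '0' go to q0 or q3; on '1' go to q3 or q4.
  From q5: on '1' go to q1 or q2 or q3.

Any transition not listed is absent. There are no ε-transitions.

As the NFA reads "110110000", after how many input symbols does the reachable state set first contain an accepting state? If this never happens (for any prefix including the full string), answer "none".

Start in {q0}.
Read '1': q0→{q5}; now {q5}.
Read '1': q5→{q1, q2, q3}; now {q1, q2, q3}.
Read '0': q1→∅, q2→{q0}, q3→{q1, q3, q5}; now {q0, q1, q3, q5}.
Read '1': q0→{q5}, q1→∅, q3→{q0, q1}, q5→{q1, q2, q3}; now {q0, q1, q2, q3, q5}.
Read '1': q0→{q5}, q1→∅, q2→{q1, q4, q5}, q3→{q0, q1}, q5→{q1, q2, q3}; now {q0, q1, q2, q3, q4, q5}.
None of the earlier sets intersect F, but {q0, q1, q2, q3, q4, q5} does.

5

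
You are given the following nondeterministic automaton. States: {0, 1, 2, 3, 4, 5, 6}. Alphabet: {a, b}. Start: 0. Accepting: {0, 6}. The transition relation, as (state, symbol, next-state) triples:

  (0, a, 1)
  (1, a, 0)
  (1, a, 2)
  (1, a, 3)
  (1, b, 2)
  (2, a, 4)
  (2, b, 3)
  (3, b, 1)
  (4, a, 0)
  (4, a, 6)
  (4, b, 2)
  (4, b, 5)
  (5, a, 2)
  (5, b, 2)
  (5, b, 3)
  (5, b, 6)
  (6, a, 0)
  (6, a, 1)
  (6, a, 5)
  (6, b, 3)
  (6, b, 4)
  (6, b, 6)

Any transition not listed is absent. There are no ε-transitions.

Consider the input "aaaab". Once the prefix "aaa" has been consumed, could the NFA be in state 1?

Yes

Start in {0}.
Read 'a': {0} → {1}.
Read 'a': {1} → {0, 2, 3}.
Read 'a': {0, 2, 3} → {1, 4}.
State 1 is in {1, 4}.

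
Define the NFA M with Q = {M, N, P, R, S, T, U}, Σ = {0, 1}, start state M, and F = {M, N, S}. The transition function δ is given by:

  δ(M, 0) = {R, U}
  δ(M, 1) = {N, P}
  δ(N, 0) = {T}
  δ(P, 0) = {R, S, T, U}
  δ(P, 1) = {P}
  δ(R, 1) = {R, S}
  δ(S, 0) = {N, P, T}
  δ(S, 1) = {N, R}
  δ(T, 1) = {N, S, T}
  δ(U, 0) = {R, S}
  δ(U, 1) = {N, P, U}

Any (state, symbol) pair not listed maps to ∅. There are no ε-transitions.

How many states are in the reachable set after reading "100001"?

6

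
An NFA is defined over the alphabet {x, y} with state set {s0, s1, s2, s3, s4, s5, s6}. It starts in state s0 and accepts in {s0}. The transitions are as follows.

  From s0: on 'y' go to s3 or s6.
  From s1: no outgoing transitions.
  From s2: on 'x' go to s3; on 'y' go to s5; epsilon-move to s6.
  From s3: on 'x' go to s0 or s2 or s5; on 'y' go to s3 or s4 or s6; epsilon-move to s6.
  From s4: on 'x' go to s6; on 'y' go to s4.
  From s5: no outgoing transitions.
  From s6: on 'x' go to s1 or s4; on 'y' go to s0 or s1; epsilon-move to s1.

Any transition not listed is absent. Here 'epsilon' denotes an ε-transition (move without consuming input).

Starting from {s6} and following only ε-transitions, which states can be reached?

{s1, s6}

Begin with {s6}.
ε-move s6 → s1; add s1.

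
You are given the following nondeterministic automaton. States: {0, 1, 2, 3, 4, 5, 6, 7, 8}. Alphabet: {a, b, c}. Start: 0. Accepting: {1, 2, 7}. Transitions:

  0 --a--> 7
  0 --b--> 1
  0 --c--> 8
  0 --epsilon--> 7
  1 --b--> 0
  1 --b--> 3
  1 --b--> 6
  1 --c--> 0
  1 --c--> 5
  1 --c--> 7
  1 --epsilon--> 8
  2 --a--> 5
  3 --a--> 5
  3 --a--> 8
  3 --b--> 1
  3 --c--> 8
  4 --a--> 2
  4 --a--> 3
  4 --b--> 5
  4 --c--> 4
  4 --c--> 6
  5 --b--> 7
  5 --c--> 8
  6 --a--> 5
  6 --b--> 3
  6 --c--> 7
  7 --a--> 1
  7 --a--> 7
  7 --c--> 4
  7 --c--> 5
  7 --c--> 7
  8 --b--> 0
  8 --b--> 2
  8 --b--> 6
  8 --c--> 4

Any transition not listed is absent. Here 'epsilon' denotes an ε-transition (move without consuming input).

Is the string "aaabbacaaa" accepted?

No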